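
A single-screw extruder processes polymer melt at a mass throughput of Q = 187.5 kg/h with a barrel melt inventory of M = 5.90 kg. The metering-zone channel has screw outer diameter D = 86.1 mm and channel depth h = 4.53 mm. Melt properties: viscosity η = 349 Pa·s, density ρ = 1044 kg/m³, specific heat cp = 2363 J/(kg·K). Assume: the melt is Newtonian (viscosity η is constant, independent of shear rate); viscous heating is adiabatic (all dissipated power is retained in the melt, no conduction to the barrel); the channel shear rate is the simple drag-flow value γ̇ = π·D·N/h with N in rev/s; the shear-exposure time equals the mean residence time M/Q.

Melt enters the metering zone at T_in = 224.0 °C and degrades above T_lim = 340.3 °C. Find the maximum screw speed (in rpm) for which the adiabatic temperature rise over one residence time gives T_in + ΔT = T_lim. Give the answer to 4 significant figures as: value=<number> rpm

value=85.60 rpm

Q_s = Q / 3600 = 187.5 / 3600 = 0.0520833 kg/s
Mean residence time: t_res = M/Q_s = 5.90 kg / 0.0520833 kg/s = 113.28 s
D = 86.1 mm = 0.0861 m;  h = 4.53 mm = 0.00453 m
Allowable rise: ΔT_a = T_lim − T_in = 340.3 − 224.0 = 116.3 K
γ̇_max² = ΔT_a·ρ·cp / (η·t_res) = [116.3 × 1044 × 2363] / [349 × 113.28] = 7257.14 s⁻²
γ̇_max = √7257.14 = 85.1888 s⁻¹
N_max = γ̇_max·h / (π·D) = 85.1888 · 0.00453 / (π · 0.0861) = 1.42668 rev/s = 85.601 rpm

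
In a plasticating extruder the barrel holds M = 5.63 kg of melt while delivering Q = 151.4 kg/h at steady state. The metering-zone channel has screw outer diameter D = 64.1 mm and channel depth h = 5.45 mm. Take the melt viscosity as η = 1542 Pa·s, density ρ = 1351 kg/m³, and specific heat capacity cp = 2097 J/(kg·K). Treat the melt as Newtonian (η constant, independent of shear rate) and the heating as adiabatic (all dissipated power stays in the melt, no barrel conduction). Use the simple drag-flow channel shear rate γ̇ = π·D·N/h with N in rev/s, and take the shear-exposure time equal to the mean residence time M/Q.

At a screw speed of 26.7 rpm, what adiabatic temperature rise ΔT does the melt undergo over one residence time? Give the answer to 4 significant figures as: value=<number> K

value=19.70 K

Q_s = Q / 3600 = 151.4 / 3600 = 0.0420556 kg/s
Mean residence time: t_res = M/Q_s = 5.63 kg / 0.0420556 kg/s = 133.871 s
Geometry in metres: D = 64.1 mm → 0.0641 m, h = 5.45 mm → 0.00545 m; screw speed N = 26.7 rpm = 0.445 rev/s
γ̇ = π·D·N / h = π · 0.0641 · 0.445 / 0.00545 = 16.4426 s⁻¹
Adiabatic rise: ΔT = η γ̇² t_res / (ρ cp) = 1542·(16.4426)²·133.871 / (1351·2097) = 19.6996 K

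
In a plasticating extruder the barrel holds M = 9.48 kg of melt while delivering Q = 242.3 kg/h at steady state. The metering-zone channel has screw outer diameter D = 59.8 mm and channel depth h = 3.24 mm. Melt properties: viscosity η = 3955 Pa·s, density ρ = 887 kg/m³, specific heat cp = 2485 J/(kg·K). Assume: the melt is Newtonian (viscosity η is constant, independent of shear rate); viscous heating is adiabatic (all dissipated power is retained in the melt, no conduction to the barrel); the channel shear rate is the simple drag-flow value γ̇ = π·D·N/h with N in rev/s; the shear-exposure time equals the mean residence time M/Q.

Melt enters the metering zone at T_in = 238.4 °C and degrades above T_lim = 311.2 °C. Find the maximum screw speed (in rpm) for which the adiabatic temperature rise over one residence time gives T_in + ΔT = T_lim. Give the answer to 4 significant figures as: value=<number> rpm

value=17.56 rpm

Throughput in SI: Q_s = 242.3 kg/h ÷ 3600 s/h = 0.0673056 kg/s
t_res = M / Q_s = 9.48 ÷ 0.0673056 = 140.85 s
Convert to metres: D = 0.0598 m, h = 0.00324 m
ΔT_a = T_lim − T_in = 311.2 − 238.4 = 72.8 K
γ̇_max² = ΔT_a·ρ·cp / (η·t_res) = [72.8 × 887 × 2485] / [3955 × 140.85] = 288.056 s⁻²
γ̇_max = sqrt(288.056) = 16.9722 s⁻¹
N_max = γ̇_max h / (πD) = 16.9722·0.00324/(π·0.0598) = 0.292707 rev/s → ×60 = 17.5624 rpm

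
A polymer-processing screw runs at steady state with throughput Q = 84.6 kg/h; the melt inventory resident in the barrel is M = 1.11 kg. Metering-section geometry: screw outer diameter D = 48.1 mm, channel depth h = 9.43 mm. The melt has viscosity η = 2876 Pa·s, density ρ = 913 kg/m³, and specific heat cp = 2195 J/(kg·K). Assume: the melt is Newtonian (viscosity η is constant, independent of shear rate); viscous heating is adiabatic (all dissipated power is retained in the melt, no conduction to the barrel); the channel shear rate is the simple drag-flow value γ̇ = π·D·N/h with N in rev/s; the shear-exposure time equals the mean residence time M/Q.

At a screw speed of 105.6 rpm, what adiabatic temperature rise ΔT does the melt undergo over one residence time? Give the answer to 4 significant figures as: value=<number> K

Convert throughput: Q = 84.6 kg/h = 84.6/3600 = 0.0235 kg/s
t_res = M / Q_s = 1.11 / 0.0235 = 47.234 s
Convert to SI: D = 0.0481 m, h = 0.00943 m, N = 105.6/60 = 1.76 rev/s
γ̇ = π D N / h = (π)(0.0481)(1.76) / 0.00943 = 28.203 s⁻¹
Adiabatic rise: ΔT = η γ̇² t_res / (ρ cp) = 2876·(28.203)²·47.234 / (913·2195) = 53.9176 K

value=53.92 K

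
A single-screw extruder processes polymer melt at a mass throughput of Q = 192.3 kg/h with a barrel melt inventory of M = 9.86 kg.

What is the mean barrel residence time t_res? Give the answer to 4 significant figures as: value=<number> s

value=184.6 s

Convert throughput: Q = 192.3 kg/h = 192.3/3600 = 0.0534167 kg/s
t_res = M / Q_s = 9.86 / 0.0534167 = 184.587 s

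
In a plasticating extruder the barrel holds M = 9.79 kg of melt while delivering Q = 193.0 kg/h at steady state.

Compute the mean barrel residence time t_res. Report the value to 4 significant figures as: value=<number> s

value=182.6 s

Convert throughput: Q = 193.0 kg/h = 193.0/3600 = 0.0536111 kg/s
t_res = M / Q_s = 9.79 / 0.0536111 = 182.611 s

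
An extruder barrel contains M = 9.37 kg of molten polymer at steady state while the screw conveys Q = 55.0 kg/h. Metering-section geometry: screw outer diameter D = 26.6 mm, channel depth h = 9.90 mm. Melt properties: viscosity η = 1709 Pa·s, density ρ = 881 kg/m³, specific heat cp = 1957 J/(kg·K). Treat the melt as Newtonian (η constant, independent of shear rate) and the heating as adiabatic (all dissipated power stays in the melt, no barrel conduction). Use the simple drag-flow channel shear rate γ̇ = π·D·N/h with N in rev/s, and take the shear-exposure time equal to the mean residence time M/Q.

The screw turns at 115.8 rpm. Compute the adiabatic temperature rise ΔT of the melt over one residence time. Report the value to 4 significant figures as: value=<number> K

value=161.3 K

Q_s = Q / 3600 = 55.0 / 3600 = 0.0152778 kg/s
t_res = M / Q_s = 9.37 ÷ 0.0152778 = 613.309 s
D = 26.6 mm = 0.0266 m;  h = 9.90 mm = 0.0099 m;  N = 115.8 rpm / 60 = 1.93 rev/s
Shear rate: γ̇ = πDN/h = π·0.0266·1.93/0.0099 = 16.2912 s⁻¹
Adiabatic rise: ΔT = η γ̇² t_res / (ρ cp) = 1709·(16.2912)²·613.309 / (881·1957) = 161.347 K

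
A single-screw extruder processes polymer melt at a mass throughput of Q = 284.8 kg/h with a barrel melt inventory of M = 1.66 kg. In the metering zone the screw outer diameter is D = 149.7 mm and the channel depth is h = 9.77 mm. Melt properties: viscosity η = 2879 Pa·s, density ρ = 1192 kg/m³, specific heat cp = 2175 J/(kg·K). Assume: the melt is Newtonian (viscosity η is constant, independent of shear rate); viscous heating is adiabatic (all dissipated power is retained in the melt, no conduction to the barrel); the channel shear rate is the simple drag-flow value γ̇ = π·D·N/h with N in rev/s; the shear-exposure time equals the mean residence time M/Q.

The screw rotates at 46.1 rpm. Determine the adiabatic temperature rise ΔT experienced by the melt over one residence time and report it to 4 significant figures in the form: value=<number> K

value=31.87 K

Convert throughput: Q = 284.8 kg/h = 284.8/3600 = 0.0791111 kg/s
t_res = M / Q_s = 1.66 ÷ 0.0791111 = 20.9831 s
D = 149.7 mm = 0.1497 m;  h = 9.77 mm = 0.00977 m;  N = 46.1 rpm / 60 = 0.768333 rev/s
γ̇ = π·D·N / h = π · 0.1497 · 0.768333 / 0.00977 = 36.9851 s⁻¹
Adiabatic rise: ΔT = η γ̇² t_res / (ρ cp) = 2879·(36.9851)²·20.9831 / (1192·2175) = 31.8735 K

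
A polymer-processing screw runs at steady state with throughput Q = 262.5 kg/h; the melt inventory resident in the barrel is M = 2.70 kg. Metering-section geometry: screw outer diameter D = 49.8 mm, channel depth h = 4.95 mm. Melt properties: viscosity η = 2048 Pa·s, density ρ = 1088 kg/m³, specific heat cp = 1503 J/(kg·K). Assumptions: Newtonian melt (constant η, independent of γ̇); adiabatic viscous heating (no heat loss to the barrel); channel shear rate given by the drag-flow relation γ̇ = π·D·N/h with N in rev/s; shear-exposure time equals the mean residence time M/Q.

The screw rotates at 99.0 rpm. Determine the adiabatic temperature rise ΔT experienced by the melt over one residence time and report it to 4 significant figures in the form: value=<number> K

Q_s = Q / 3600 = 262.5 / 3600 = 0.0729167 kg/s
Mean residence time: t_res = M/Q_s = 2.70 kg / 0.0729167 kg/s = 37.0286 s
D = 49.8 mm = 0.0498 m;  h = 4.95 mm = 0.00495 m;  N = 99.0 rpm / 60 = 1.65 rev/s
γ̇ = π D N / h = (π)(0.0498)(1.65) / 0.00495 = 52.1504 s⁻¹
Adiabatic rise: ΔT = η γ̇² t_res / (ρ cp) = 2048·(52.1504)²·37.0286 / (1088·1503) = 126.123 K

value=126.1 K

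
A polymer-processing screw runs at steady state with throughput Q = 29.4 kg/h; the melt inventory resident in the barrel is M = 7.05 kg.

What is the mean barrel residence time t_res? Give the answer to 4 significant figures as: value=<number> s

Throughput in SI: Q_s = 29.4 kg/h ÷ 3600 s/h = 0.00816667 kg/s
Mean residence time: t_res = M/Q_s = 7.05 kg / 0.00816667 kg/s = 863.265 s

value=863.3 s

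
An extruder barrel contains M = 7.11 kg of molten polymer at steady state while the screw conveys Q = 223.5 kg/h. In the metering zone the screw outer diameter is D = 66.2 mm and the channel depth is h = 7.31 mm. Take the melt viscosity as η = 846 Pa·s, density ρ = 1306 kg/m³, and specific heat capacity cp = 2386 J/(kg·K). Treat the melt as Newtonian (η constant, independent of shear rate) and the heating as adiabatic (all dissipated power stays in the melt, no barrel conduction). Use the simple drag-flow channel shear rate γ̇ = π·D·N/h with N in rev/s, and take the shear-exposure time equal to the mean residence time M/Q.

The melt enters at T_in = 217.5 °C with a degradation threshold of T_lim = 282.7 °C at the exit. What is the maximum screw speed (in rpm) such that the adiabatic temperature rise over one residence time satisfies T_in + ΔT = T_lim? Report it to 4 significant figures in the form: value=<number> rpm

value=96.57 rpm

Q_s = Q / 3600 = 223.5 / 3600 = 0.0620833 kg/s
t_res = M / Q_s = 7.11 / 0.0620833 = 114.523 s
Geometry in SI: D = 66.2 mm → 0.0662 m, h = 7.31 mm → 0.00731 m
Allowable rise: ΔT_a = T_lim − T_in = 282.7 − 217.5 = 65.2 K
γ̇_max² = ΔT_a·ρ·cp / (η·t_res) = [65.2 × 1306 × 2386] / [846 × 114.523] = 2096.99 s⁻²
γ̇_max = sqrt(2096.99) = 45.7929 s⁻¹
N_max = γ̇_max·h / (π·D) = 45.7929 · 0.00731 / (π · 0.0662) = 1.60956 rev/s = 96.5737 rpm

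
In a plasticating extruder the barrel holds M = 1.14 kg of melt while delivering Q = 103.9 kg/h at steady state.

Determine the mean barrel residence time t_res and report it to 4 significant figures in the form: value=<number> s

Convert throughput: Q = 103.9 kg/h = 103.9/3600 = 0.0288611 kg/s
Mean residence time: t_res = M/Q_s = 1.14 kg / 0.0288611 kg/s = 39.4995 s

value=39.50 s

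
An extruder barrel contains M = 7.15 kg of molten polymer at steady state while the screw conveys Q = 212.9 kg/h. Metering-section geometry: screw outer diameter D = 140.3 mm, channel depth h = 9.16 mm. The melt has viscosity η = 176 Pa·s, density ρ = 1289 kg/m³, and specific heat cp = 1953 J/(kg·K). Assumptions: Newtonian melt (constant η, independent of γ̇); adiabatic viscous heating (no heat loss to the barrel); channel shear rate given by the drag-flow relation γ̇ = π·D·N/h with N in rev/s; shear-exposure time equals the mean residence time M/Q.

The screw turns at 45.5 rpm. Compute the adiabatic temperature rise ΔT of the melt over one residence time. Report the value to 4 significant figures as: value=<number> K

Q_s = Q / 3600 = 212.9 / 3600 = 0.0591389 kg/s
Mean residence time: t_res = M/Q_s = 7.15 kg / 0.0591389 kg/s = 120.902 s
Geometry in metres: D = 140.3 mm → 0.1403 m, h = 9.16 mm → 0.00916 m; screw speed N = 45.5 rpm = 0.758333 rev/s
γ̇ = π·D·N / h = π · 0.1403 · 0.758333 / 0.00916 = 36.4899 s⁻¹
ΔT = η·γ̇²·t_res/(ρ·cp) = [176 × 36.4899² × 120.902] / [1289 × 1953] = 11.2547 K

value=11.25 K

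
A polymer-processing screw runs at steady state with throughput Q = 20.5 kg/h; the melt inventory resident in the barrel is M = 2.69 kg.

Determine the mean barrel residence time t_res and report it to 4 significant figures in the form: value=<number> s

value=472.4 s

Convert throughput: Q = 20.5 kg/h = 20.5/3600 = 0.00569444 kg/s
t_res = M / Q_s = 2.69 ÷ 0.00569444 = 472.39 s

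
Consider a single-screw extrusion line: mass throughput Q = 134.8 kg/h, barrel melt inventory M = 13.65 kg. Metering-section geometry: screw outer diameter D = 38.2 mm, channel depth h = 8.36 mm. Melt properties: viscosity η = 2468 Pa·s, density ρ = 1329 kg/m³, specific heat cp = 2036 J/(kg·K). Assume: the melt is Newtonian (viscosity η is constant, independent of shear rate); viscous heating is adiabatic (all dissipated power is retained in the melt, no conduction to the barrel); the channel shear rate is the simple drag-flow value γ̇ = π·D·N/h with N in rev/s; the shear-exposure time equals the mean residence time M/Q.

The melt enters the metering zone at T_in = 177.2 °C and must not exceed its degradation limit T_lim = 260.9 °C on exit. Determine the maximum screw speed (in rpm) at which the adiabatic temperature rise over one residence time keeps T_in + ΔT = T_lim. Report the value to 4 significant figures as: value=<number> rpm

Convert throughput: Q = 134.8 kg/h = 134.8/3600 = 0.0374444 kg/s
t_res = M / Q_s = 13.65 ÷ 0.0374444 = 364.54 s
Geometry in SI: D = 38.2 mm → 0.0382 m, h = 8.36 mm → 0.00836 m
ΔT_a = T_lim − T_in = 260.9 °C − 177.2 °C = 83.7 K
γ̇_max² = ΔT_a·ρ·cp/(η·t_res) = 83.7·1329·2036/(2468·364.54) = 251.732 s⁻²
Take the square root: γ̇_max = √(251.732) = 15.8661 s⁻¹
N_max = γ̇_max·h / (π·D) = 15.8661 · 0.00836 / (π · 0.0382) = 1.10525 rev/s = 66.3152 rpm

value=66.32 rpm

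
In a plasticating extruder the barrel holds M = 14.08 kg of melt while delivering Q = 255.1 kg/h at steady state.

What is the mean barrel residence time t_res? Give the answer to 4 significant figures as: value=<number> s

Q_s = Q / 3600 = 255.1 / 3600 = 0.0708611 kg/s
t_res = M / Q_s = 14.08 ÷ 0.0708611 = 198.699 s

value=198.7 s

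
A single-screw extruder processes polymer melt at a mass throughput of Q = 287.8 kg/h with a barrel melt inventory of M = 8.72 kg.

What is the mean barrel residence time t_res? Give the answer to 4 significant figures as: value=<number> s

Throughput in SI: Q_s = 287.8 kg/h ÷ 3600 s/h = 0.0799444 kg/s
Mean residence time: t_res = M/Q_s = 8.72 kg / 0.0799444 kg/s = 109.076 s

value=109.1 s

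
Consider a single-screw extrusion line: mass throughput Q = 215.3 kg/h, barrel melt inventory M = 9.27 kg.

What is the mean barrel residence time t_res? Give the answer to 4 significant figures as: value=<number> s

value=155.0 s

Convert throughput: Q = 215.3 kg/h = 215.3/3600 = 0.0598056 kg/s
t_res = M / Q_s = 9.27 ÷ 0.0598056 = 155.002 s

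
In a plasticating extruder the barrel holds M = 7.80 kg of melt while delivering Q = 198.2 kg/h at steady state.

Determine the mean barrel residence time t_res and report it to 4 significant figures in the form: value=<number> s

Q_s = Q / 3600 = 198.2 / 3600 = 0.0550556 kg/s
Mean residence time: t_res = M/Q_s = 7.80 kg / 0.0550556 kg/s = 141.675 s

value=141.7 s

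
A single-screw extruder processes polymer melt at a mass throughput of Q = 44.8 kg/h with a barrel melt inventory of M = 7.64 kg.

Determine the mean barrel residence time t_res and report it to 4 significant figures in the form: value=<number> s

value=613.9 s

Convert throughput: Q = 44.8 kg/h = 44.8/3600 = 0.0124444 kg/s
Mean residence time: t_res = M/Q_s = 7.64 kg / 0.0124444 kg/s = 613.929 s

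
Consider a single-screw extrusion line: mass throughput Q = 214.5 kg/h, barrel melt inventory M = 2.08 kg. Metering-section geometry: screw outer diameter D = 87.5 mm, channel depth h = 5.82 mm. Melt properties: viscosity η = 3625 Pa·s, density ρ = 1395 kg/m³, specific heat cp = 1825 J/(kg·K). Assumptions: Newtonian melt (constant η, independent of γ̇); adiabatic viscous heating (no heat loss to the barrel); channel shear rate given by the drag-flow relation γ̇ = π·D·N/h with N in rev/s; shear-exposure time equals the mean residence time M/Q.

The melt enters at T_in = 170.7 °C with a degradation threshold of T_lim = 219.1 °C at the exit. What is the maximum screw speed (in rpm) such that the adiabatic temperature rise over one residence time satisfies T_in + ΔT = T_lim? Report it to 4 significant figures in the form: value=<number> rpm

value=39.64 rpm

Q_s = Q / 3600 = 214.5 / 3600 = 0.0595833 kg/s
Mean residence time: t_res = M/Q_s = 2.08 kg / 0.0595833 kg/s = 34.9091 s
D = 87.5 mm = 0.0875 m;  h = 5.82 mm = 0.00582 m
ΔT_a = T_lim − T_in = 219.1 − 170.7 = 48.4 K
Invert ΔT = ηγ̇²t_res/(ρcp) for γ̇: γ̇_max² = ΔT_a ρ cp / (η t_res) = 48.4·1395·1825 / (3625·34.9091) = 973.724 s⁻²
γ̇_max = sqrt(973.724) = 31.2046 s⁻¹
N_max = γ̇_max·h / (π·D) = 31.2046 · 0.00582 / (π · 0.0875) = 0.660668 rev/s = 39.6401 rpm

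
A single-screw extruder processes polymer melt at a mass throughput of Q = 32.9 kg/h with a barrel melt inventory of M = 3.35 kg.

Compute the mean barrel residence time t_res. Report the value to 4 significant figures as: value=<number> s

value=366.6 s

Throughput in SI: Q_s = 32.9 kg/h ÷ 3600 s/h = 0.00913889 kg/s
t_res = M / Q_s = 3.35 / 0.00913889 = 366.565 s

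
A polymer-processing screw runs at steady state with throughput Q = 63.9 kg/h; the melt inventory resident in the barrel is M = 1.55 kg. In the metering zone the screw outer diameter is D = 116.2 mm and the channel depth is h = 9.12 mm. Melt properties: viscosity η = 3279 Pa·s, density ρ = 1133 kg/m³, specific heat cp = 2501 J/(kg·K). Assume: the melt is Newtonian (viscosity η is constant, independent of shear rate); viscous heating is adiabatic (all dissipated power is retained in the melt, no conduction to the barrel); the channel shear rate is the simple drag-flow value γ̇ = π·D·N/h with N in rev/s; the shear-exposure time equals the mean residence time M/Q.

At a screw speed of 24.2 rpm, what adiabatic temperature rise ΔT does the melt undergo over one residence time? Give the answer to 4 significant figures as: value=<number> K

value=26.34 K

Convert throughput: Q = 63.9 kg/h = 63.9/3600 = 0.01775 kg/s
t_res = M / Q_s = 1.55 / 0.01775 = 87.3239 s
Geometry in metres: D = 116.2 mm → 0.1162 m, h = 9.12 mm → 0.00912 m; screw speed N = 24.2 rpm = 0.403333 rev/s
Shear rate: γ̇ = πDN/h = π·0.1162·0.403333/0.00912 = 16.1445 s⁻¹
Adiabatic rise: ΔT = η γ̇² t_res / (ρ cp) = 3279·(16.1445)²·87.3239 / (1133·2501) = 26.3379 K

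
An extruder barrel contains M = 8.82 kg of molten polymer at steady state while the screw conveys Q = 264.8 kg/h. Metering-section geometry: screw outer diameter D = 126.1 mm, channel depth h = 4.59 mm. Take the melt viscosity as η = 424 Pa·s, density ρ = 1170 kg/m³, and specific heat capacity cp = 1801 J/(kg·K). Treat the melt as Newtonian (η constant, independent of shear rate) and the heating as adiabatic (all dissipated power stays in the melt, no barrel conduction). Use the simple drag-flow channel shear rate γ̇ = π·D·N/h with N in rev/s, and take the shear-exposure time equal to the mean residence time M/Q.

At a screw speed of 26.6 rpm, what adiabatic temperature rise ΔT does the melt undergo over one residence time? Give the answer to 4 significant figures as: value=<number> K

value=35.33 K

Q_s = Q / 3600 = 264.8 / 3600 = 0.0735556 kg/s
Mean residence time: t_res = M/Q_s = 8.82 kg / 0.0735556 kg/s = 119.909 s
Geometry in metres: D = 126.1 mm → 0.1261 m, h = 4.59 mm → 0.00459 m; screw speed N = 26.6 rpm = 0.443333 rev/s
γ̇ = π D N / h = (π)(0.1261)(0.443333) / 0.00459 = 38.2633 s⁻¹
ΔT = η·γ̇²·t_res/(ρ·cp) = [424 × 38.2633² × 119.909] / [1170 × 1801] = 35.3252 K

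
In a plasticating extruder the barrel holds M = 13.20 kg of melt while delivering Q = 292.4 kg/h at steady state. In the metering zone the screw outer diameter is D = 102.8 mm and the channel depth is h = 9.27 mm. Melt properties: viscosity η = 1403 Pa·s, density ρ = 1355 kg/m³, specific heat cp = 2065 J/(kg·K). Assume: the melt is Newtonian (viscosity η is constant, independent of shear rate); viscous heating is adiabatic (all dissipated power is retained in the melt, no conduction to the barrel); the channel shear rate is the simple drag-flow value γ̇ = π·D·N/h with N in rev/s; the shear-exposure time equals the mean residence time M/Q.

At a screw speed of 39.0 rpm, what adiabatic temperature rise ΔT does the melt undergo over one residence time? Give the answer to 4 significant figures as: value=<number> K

value=41.79 K

Convert throughput: Q = 292.4 kg/h = 292.4/3600 = 0.0812222 kg/s
t_res = M / Q_s = 13.20 ÷ 0.0812222 = 162.517 s
Convert to SI: D = 0.1028 m, h = 0.00927 m, N = 39.0/60 = 0.65 rev/s
γ̇ = π D N / h = (π)(0.1028)(0.65) / 0.00927 = 22.6452 s⁻¹
Adiabatic rise: ΔT = η γ̇² t_res / (ρ cp) = 1403·(22.6452)²·162.517 / (1355·2065) = 41.7879 K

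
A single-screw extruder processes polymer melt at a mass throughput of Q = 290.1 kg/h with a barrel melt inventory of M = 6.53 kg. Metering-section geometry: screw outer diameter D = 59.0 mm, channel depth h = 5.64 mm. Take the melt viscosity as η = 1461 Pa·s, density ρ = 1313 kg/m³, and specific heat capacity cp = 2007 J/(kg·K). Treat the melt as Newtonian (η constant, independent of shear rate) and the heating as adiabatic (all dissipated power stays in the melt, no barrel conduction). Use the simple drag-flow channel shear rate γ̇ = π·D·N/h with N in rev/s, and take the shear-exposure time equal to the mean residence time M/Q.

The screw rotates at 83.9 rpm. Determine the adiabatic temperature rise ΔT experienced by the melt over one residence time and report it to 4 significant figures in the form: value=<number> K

value=94.88 K

Q_s = Q / 3600 = 290.1 / 3600 = 0.0805833 kg/s
t_res = M / Q_s = 6.53 ÷ 0.0805833 = 81.0341 s
Convert to SI: D = 0.059 m, h = 0.00564 m, N = 83.9/60 = 1.39833 rev/s
γ̇ = π D N / h = (π)(0.059)(1.39833) / 0.00564 = 45.9551 s⁻¹
ΔT = η·γ̇²·t_res / (ρ·cp) = 1461 · (45.9551)² · 81.0341 / (1313 · 2007) = 94.8796 K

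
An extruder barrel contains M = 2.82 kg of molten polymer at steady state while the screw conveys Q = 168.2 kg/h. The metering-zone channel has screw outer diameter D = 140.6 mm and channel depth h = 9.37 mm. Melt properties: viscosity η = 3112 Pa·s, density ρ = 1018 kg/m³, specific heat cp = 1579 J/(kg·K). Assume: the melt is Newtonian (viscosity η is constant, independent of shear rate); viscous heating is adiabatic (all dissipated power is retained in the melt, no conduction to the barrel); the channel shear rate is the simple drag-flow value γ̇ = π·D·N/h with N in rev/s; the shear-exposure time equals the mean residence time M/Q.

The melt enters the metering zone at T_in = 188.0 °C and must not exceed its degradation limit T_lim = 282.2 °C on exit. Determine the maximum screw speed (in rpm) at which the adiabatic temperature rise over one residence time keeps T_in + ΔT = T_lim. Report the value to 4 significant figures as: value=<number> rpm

Q_s = Q / 3600 = 168.2 / 3600 = 0.0467222 kg/s
t_res = M / Q_s = 2.82 ÷ 0.0467222 = 60.3567 s
Geometry in SI: D = 140.6 mm → 0.1406 m, h = 9.37 mm → 0.00937 m
ΔT_a = T_lim − T_in = 282.2 − 188.0 = 94.2 K
γ̇_max² = ΔT_a·ρ·cp / (η·t_res) = [94.2 × 1018 × 1579] / [3112 × 60.3567] = 806.15 s⁻²
γ̇_max = √806.15 = 28.3928 s⁻¹
N_max = γ̇_max·h / (π·D) = 28.3928 · 0.00937 / (π · 0.1406) = 0.602299 rev/s = 36.1379 rpm

value=36.14 rpm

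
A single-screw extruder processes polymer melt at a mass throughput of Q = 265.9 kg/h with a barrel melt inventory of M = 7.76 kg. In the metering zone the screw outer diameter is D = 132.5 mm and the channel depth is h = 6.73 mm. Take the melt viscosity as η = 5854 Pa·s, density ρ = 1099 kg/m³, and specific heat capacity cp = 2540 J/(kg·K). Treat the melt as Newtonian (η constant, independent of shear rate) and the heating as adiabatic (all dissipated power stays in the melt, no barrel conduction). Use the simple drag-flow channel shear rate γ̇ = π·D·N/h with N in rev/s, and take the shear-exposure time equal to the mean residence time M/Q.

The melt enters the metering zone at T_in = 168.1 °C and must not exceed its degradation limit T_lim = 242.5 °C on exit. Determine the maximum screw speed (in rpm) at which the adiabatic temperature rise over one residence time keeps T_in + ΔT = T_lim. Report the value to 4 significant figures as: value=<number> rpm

Q_s = Q / 3600 = 265.9 / 3600 = 0.0738611 kg/s
Mean residence time: t_res = M/Q_s = 7.76 kg / 0.0738611 kg/s = 105.062 s
Geometry in SI: D = 132.5 mm → 0.1325 m, h = 6.73 mm → 0.00673 m
ΔT_a = T_lim − T_in = 242.5 − 168.1 = 74.4 K
Invert ΔT = ηγ̇²t_res/(ρcp) for γ̇: γ̇_max² = ΔT_a ρ cp / (η t_res) = 74.4·1099·2540 / (5854·105.062) = 337.68 s⁻²
γ̇_max = sqrt(337.68) = 18.3761 s⁻¹
Solve γ̇ = πDN/h for N: N_max = γ̇_max·h/(π·D) = 18.3761 × 0.00673 / (π × 0.1325) = 0.2971 rev/s = 17.826 rpm

value=17.83 rpm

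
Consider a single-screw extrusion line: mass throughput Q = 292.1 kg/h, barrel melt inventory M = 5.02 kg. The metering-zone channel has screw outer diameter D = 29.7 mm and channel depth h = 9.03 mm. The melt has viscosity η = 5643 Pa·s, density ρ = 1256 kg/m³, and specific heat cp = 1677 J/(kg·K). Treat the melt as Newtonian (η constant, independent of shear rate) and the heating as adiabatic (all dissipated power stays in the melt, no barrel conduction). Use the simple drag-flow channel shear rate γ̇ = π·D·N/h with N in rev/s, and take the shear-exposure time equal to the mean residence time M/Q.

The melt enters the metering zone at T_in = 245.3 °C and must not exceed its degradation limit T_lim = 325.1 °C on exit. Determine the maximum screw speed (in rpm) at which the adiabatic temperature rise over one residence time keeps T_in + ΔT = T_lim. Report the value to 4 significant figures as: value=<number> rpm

Q_s = Q / 3600 = 292.1 / 3600 = 0.0811389 kg/s
t_res = M / Q_s = 5.02 ÷ 0.0811389 = 61.8692 s
D = 29.7 mm = 0.0297 m;  h = 9.03 mm = 0.00903 m
ΔT_a = T_lim − T_in = 325.1 − 245.3 = 79.8 K
γ̇_max² = ΔT_a·ρ·cp / (η·t_res) = [79.8 × 1256 × 1677] / [5643 × 61.8692] = 481.439 s⁻²
γ̇_max = sqrt(481.439) = 21.9417 s⁻¹
Solve γ̇ = πDN/h for N: N_max = γ̇_max·h/(π·D) = 21.9417 × 0.00903 / (π × 0.0297) = 2.1235 rev/s = 127.41 rpm

value=127.4 rpm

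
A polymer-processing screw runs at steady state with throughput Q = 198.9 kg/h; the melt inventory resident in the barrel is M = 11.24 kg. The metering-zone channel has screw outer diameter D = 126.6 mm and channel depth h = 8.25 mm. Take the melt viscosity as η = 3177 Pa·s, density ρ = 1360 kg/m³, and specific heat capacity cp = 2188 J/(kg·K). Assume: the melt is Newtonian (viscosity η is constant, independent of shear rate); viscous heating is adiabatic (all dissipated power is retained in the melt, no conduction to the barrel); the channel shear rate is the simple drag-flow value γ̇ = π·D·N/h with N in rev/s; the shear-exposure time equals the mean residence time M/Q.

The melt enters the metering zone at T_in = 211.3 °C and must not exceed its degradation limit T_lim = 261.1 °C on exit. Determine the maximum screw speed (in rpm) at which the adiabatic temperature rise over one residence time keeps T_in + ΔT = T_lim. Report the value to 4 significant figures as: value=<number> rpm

value=18.85 rpm

Q_s = Q / 3600 = 198.9 / 3600 = 0.05525 kg/s
t_res = M / Q_s = 11.24 / 0.05525 = 203.439 s
Convert to metres: D = 0.1266 m, h = 0.00825 m
ΔT_a = T_lim − T_in = 261.1 °C − 211.3 °C = 49.8 K
γ̇_max² = ΔT_a·ρ·cp / (η·t_res) = [49.8 × 1360 × 2188] / [3177 × 203.439] = 229.279 s⁻²
γ̇_max = sqrt(229.279) = 15.142 s⁻¹
N_max = γ̇_max·h / (π·D) = 15.142 · 0.00825 / (π · 0.1266) = 0.314089 rev/s = 18.8453 rpm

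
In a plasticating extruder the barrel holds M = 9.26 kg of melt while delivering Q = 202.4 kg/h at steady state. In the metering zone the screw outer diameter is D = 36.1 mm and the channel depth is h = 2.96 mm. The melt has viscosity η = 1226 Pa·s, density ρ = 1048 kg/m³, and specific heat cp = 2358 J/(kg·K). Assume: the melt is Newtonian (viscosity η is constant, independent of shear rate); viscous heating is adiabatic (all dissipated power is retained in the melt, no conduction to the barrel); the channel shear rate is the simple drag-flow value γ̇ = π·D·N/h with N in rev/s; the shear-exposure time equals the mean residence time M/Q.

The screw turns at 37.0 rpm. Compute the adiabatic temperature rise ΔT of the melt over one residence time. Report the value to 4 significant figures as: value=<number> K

Convert throughput: Q = 202.4 kg/h = 202.4/3600 = 0.0562222 kg/s
t_res = M / Q_s = 9.26 / 0.0562222 = 164.704 s
Convert to SI: D = 0.0361 m, h = 0.00296 m, N = 37.0/60 = 0.616667 rev/s
γ̇ = π D N / h = (π)(0.0361)(0.616667) / 0.00296 = 23.6274 s⁻¹
ΔT = η·γ̇²·t_res/(ρ·cp) = [1226 × 23.6274² × 164.704] / [1048 × 2358] = 45.6163 K

value=45.62 K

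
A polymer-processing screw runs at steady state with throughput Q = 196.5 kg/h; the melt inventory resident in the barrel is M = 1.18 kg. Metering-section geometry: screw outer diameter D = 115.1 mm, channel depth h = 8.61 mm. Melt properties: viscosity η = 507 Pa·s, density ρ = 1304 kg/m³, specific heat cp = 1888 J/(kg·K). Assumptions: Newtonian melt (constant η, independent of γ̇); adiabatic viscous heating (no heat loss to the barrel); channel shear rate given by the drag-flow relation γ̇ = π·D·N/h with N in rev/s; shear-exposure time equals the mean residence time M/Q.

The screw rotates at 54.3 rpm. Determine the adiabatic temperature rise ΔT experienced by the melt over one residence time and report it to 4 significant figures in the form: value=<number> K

value=6.431 K

Convert throughput: Q = 196.5 kg/h = 196.5/3600 = 0.0545833 kg/s
Mean residence time: t_res = M/Q_s = 1.18 kg / 0.0545833 kg/s = 21.6183 s
D = 115.1 mm = 0.1151 m;  h = 8.61 mm = 0.00861 m;  N = 54.3 rpm / 60 = 0.905 rev/s
γ̇ = π·D·N / h = π · 0.1151 · 0.905 / 0.00861 = 38.0076 s⁻¹
ΔT = η·γ̇²·t_res / (ρ·cp) = 507 · (38.0076)² · 21.6183 / (1304 · 1888) = 6.43119 K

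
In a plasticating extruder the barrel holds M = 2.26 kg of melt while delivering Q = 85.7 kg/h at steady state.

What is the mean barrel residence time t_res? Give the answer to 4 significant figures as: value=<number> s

Convert throughput: Q = 85.7 kg/h = 85.7/3600 = 0.0238056 kg/s
t_res = M / Q_s = 2.26 / 0.0238056 = 94.9358 s

value=94.94 s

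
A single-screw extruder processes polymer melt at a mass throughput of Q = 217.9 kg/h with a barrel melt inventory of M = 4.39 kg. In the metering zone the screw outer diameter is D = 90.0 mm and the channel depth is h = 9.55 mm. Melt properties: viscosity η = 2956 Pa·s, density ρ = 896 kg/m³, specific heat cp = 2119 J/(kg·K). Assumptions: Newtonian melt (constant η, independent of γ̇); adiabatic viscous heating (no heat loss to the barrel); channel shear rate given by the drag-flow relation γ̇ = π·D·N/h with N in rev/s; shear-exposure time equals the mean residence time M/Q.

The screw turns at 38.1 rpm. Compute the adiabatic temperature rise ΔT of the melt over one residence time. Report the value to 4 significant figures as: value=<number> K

value=39.91 K

Throughput in SI: Q_s = 217.9 kg/h ÷ 3600 s/h = 0.0605278 kg/s
t_res = M / Q_s = 4.39 ÷ 0.0605278 = 72.5287 s
D = 90.0 mm = 0.09 m;  h = 9.55 mm = 0.00955 m;  N = 38.1 rpm / 60 = 0.635 rev/s
γ̇ = π D N / h = (π)(0.09)(0.635) / 0.00955 = 18.8002 s⁻¹
Adiabatic rise: ΔT = η γ̇² t_res / (ρ cp) = 2956·(18.8002)²·72.5287 / (896·2119) = 39.9117 K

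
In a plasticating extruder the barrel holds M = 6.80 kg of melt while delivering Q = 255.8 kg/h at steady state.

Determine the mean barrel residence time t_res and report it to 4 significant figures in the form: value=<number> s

value=95.70 s

Throughput in SI: Q_s = 255.8 kg/h ÷ 3600 s/h = 0.0710556 kg/s
Mean residence time: t_res = M/Q_s = 6.80 kg / 0.0710556 kg/s = 95.6998 s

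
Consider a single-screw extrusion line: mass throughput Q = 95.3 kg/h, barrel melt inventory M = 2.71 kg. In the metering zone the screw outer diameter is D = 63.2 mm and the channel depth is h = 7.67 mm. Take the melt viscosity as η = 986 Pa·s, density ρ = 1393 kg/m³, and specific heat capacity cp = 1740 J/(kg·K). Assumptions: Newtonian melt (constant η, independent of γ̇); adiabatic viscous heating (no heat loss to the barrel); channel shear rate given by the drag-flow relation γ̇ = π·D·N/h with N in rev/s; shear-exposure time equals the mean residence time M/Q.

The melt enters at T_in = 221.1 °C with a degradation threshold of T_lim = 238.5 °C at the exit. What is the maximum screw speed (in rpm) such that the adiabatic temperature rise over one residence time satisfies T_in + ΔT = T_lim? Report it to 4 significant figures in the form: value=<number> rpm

Throughput in SI: Q_s = 95.3 kg/h ÷ 3600 s/h = 0.0264722 kg/s
t_res = M / Q_s = 2.71 ÷ 0.0264722 = 102.371 s
Geometry in SI: D = 63.2 mm → 0.0632 m, h = 7.67 mm → 0.00767 m
Allowable rise: ΔT_a = T_lim − T_in = 238.5 − 221.1 = 17.4 K
γ̇_max² = ΔT_a·ρ·cp / (η·t_res) = [17.4 × 1393 × 1740] / [986 × 102.371] = 417.824 s⁻²
γ̇_max = √417.824 = 20.4408 s⁻¹
N_max = γ̇_max·h / (π·D) = 20.4408 · 0.00767 / (π · 0.0632) = 0.789633 rev/s = 47.378 rpm

value=47.38 rpm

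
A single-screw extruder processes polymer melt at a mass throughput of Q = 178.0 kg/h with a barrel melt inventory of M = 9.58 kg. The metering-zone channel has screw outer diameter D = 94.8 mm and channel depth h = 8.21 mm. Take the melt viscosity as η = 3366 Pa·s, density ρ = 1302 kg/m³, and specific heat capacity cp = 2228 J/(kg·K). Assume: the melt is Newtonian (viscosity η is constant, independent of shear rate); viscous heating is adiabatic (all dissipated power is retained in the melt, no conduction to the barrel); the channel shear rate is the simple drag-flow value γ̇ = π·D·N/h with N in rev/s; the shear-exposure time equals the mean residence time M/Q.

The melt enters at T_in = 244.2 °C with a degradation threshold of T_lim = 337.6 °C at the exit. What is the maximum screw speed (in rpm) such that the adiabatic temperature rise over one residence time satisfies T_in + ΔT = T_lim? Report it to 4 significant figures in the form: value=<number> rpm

Q_s = Q / 3600 = 178.0 / 3600 = 0.0494444 kg/s
t_res = M / Q_s = 9.58 / 0.0494444 = 193.753 s
Geometry in SI: D = 94.8 mm → 0.0948 m, h = 8.21 mm → 0.00821 m
ΔT_a = T_lim − T_in = 337.6 °C − 244.2 °C = 93.4 K
Invert ΔT = ηγ̇²t_res/(ρcp) for γ̇: γ̇_max² = ΔT_a ρ cp / (η t_res) = 93.4·1302·2228 / (3366·193.753) = 415.443 s⁻²
γ̇_max = √415.443 = 20.3824 s⁻¹
N_max = γ̇_max h / (πD) = 20.3824·0.00821/(π·0.0948) = 0.561876 rev/s → ×60 = 33.7126 rpm

value=33.71 rpm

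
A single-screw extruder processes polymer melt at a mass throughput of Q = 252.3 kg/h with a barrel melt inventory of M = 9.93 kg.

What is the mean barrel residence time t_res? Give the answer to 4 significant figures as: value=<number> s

value=141.7 s

Q_s = Q / 3600 = 252.3 / 3600 = 0.0700833 kg/s
t_res = M / Q_s = 9.93 ÷ 0.0700833 = 141.688 s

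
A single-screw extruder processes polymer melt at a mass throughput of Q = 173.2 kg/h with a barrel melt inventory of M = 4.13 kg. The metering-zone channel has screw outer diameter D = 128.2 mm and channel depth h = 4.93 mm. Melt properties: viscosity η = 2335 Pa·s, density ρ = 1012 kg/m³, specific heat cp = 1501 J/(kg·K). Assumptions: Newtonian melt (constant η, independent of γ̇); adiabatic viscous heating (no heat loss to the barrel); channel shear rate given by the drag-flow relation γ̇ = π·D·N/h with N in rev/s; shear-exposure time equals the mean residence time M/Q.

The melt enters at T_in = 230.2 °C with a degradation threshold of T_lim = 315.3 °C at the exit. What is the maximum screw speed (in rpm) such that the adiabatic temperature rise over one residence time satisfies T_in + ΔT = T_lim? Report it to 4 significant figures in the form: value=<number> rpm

Throughput in SI: Q_s = 173.2 kg/h ÷ 3600 s/h = 0.0481111 kg/s
t_res = M / Q_s = 4.13 / 0.0481111 = 85.843 s
D = 128.2 mm = 0.1282 m;  h = 4.93 mm = 0.00493 m
Allowable rise: ΔT_a = T_lim − T_in = 315.3 − 230.2 = 85.1 K
Invert ΔT = ηγ̇²t_res/(ρcp) for γ̇: γ̇_max² = ΔT_a ρ cp / (η t_res) = 85.1·1012·1501 / (2335·85.843) = 644.91 s⁻²
Take the square root: γ̇_max = √(644.91) = 25.3951 s⁻¹
N_max = γ̇_max h / (πD) = 25.3951·0.00493/(π·0.1282) = 0.310856 rev/s → ×60 = 18.6513 rpm

value=18.65 rpm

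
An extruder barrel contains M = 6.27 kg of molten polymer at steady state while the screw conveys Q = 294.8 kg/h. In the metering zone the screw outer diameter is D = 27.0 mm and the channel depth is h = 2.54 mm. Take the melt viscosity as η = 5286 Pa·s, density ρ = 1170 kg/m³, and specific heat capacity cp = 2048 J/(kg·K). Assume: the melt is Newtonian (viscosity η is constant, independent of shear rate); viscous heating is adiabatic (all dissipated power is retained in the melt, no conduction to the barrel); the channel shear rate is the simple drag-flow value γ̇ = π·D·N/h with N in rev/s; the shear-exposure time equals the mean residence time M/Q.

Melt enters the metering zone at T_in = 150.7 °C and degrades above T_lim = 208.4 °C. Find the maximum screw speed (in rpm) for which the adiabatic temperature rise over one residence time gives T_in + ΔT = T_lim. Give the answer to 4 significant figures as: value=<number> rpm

value=33.21 rpm

Convert throughput: Q = 294.8 kg/h = 294.8/3600 = 0.0818889 kg/s
t_res = M / Q_s = 6.27 / 0.0818889 = 76.5672 s
Geometry in SI: D = 27.0 mm → 0.027 m, h = 2.54 mm → 0.00254 m
ΔT_a = T_lim − T_in = 208.4 − 150.7 = 57.7 K
γ̇_max² = ΔT_a·ρ·cp / (η·t_res) = [57.7 × 1170 × 2048] / [5286 × 76.5672] = 341.603 s⁻²
γ̇_max = sqrt(341.603) = 18.4825 s⁻¹
Solve γ̇ = πDN/h for N: N_max = γ̇_max·h/(π·D) = 18.4825 × 0.00254 / (π × 0.027) = 0.553453 rev/s = 33.2072 rpm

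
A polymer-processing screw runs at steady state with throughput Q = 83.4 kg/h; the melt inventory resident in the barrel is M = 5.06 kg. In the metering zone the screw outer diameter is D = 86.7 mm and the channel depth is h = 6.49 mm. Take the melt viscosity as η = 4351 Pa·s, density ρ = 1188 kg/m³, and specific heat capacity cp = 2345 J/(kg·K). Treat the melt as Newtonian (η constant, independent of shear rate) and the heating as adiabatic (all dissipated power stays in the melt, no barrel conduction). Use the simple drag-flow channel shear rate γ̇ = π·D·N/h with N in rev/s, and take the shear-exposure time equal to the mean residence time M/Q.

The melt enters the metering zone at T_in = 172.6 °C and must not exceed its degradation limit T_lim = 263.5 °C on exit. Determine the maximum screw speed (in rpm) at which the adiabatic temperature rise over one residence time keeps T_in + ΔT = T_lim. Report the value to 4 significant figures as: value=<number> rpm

Q_s = Q / 3600 = 83.4 / 3600 = 0.0231667 kg/s
t_res = M / Q_s = 5.06 / 0.0231667 = 218.417 s
Geometry in SI: D = 86.7 mm → 0.0867 m, h = 6.49 mm → 0.00649 m
ΔT_a = T_lim − T_in = 263.5 − 172.6 = 90.9 K
γ̇_max² = ΔT_a·ρ·cp / (η·t_res) = [90.9 × 1188 × 2345] / [4351 × 218.417] = 266.469 s⁻²
Take the square root: γ̇_max = √(266.469) = 16.3239 s⁻¹
N_max = γ̇_max h / (πD) = 16.3239·0.00649/(π·0.0867) = 0.388955 rev/s → ×60 = 23.3373 rpm

value=23.34 rpm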